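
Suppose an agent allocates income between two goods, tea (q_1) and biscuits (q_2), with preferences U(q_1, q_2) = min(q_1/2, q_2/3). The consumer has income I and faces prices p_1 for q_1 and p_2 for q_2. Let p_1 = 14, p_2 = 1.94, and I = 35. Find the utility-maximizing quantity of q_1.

With perfect complements, no substitution: consume in ratio q_1:q_2 = 2:3.
Budget: p_1·q_1 + p_2·(3/2)·q_1 = I, so (2·p_1 + 3·p_2)·q_1 = 2·I.
Demand: q_1*(p_1,p_2,I) = 2·I/(2·p_1 + 3·p_2), q_2* = 3·I/(2·p_1 + 3·p_2).
Here 2·14 + 3·1.94 = 33.82, giving q_1* = 2.0698.

q_1* = 2.0698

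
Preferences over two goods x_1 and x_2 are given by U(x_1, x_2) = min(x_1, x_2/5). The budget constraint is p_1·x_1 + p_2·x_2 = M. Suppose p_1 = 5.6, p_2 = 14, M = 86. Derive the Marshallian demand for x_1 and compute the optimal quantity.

x_1* = 1.1376

Leontief preferences: the optimum is at the kink where x_1/1 = x_2/5, i.e. x_2 = 5·x_1.
Budget: p_1·x_1 + p_2·5·x_1 = M, so (p_1 + 5·p_2)·x_1 = M.
Demand: x_1*(p_1,p_2,M) = M/(p_1 + 5·p_2), x_2* = 5·M/(p_1 + 5·p_2).
Here 5.6 + 5·14 = 75.6, giving x_1* = 1.1376.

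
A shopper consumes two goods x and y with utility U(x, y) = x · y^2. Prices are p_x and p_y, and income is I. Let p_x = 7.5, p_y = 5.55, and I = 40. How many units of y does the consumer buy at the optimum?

Tangency: MRS = (1/2)·y/x = p_x/p_y.
Rearranging, p_y·y = 2·p_x·x. Substituting into the budget gives p_x·x·(1 + 2) = I.
Demand: x*(p_x,p_y,I) = 1/3·I/p_x and y* = 2/3·I/p_y.
At p_x=7.5, p_y=5.55, I=40: y* = 2/3·40/5.55 = 4.8048.

y* = 4.8048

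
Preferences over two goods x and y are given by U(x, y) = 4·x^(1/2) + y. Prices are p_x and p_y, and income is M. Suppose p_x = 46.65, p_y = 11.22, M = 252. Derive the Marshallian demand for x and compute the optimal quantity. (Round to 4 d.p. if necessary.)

Utility is quasi-linear in y; the FOC for x is 2/√x = p_x/p_y.
Thus x* = (2·p_y/p_x)² — independent of M — with the rest of income spent on y.
Plugging in: x* = (2·11.22/46.65)² = 0.2314.

x* = 0.2314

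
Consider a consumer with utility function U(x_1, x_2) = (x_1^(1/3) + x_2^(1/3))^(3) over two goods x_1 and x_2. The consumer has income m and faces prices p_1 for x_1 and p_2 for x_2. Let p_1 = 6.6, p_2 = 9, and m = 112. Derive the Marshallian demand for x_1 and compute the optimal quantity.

Substitute x_2 = (x_2/x_1)·x_1 into the budget: x_1* = m/(p_1 + p_2·(x_2/x_1)).
Numerically x_2/x_1 = 0.627989, so x_1* = 112/(6.6 + 9·0.627989) = 9.1414.

x_1* = 9.1414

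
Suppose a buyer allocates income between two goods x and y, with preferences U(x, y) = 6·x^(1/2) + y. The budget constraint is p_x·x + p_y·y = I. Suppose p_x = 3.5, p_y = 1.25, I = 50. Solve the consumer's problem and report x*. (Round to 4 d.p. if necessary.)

Solve: √x = 3·p_y/p_x, so x*(p_x,p_y) = (3·p_y/p_x)², and y* = (I − p_x·x*)/p_y.
Plugging in: x* = (3·1.25/3.5)² = 1.148.

x* = 1.148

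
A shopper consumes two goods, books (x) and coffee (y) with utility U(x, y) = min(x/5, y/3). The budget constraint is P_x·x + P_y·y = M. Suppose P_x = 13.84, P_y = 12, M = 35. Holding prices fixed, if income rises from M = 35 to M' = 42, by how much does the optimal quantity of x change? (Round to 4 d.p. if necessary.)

With perfect complements, no substitution: consume in ratio x:y = 5:3.
Budget: P_x·x + P_y·(3/5)·x = M, so (5·P_x + 3·P_y)·x = 5·M.
Demand: x*(P_x,P_y,M) = 5·M/(5·P_x + 3·P_y), y* = 3·M/(5·P_x + 3·P_y).
Here 5·13.84 + 3·12 = 105.2, giving x* = 1.6635.
At M' = 42: x* = 1.9962. Change: 1.9962 − 1.6635 = 0.3327.

Δx* = 0.3327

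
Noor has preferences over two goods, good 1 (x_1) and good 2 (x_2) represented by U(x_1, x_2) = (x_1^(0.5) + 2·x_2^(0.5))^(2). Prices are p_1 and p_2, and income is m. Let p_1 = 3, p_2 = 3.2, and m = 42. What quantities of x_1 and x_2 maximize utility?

x_1* = 2.9474, x_2* = 10.3618

MU_x_1 ∝ x_1^(-0.5), MU_x_2 ∝ 2·x_2^(-0.5), so MRS = (1/2)·(x_2/x_1)^(0.5) = p_1/p_2.
Hence x_2/x_1 = (2·p_1/p_2)^(1/(0.5)), i.e. raised to the 2 power.
Substitute x_2 = (x_2/x_1)·x_1 into the budget: x_1* = m/(p_1 + p_2·(x_2/x_1)).
Numerically x_2/x_1 = 3.515625, so x_1* = 42/(3 + 3.2·3.515625) = 2.9474 and x_2* = 3.515625·2.9474 = 10.3618.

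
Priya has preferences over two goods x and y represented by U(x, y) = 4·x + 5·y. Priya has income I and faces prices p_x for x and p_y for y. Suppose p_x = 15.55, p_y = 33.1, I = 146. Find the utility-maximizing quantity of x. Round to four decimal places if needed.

x* = 9.3891

Linear utility — the consumer picks whichever good has higher MU/price: 4/15.55 = 0.2572 vs 5/33.1 = 0.1511.
x gives more utility per dollar, so spend all income on x: x* = I/p_x, y* = 0.
Numerically: x* = 9.3891, y* = 0.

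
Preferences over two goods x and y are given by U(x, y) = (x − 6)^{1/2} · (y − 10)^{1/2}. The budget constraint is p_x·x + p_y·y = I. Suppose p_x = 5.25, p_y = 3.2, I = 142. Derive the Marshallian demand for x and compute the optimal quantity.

Let x' = x−6, y' = y−10. MRS = y'/x' = p_x/p_y.
Substituting into the budget: x* = 6 + 0.5·(I − 6·p_x − 10·p_y)/p_x, and y* = 10 + 0.5·(…)/p_y.
Discretionary income = 142 − 6·5.25 − 10·3.2 = 78.5; x* = 6 + 0.5·78.5/5.25 = 13.4762.

x* = 13.4762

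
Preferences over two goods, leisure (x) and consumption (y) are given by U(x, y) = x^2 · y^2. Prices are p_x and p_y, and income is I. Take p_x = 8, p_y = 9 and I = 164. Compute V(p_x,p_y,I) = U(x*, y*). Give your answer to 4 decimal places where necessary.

V = 8721.4846

The MRS is y/x. Set MRS = p_x/p_y.
Rearranging, p_y·y = p_x·x. Substituting into the budget gives p_x·x·(1 + 1) = I.
Demand: x*(p_x,p_y,I) = 0.5·I/p_x and y* = 0.5·I/p_y.
At p_x=8, p_y=9, I=164: x* = 0.5·164/8 = 10.25, y* = 9.1111.
Utility at the optimum: U(10.25, 9.1111) = 8721.4846.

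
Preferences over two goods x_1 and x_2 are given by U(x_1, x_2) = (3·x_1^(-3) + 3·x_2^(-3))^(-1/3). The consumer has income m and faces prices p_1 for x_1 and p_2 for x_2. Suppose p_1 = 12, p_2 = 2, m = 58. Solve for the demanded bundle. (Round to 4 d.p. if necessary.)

MRS = MU_x_1/MU_x_2 = (x_2/x_1)^(4). Set equal to p_1/p_2.
Hence x_2/x_1 = (p_1/p_2)^(1/(4)), i.e. raised to the 0.25 power.
With the ratio pinned down, the budget gives x_1* = m/(p_1 + p_2·(x_2/x_1)) and x_2* = (x_2/x_1)·x_1*.
Numerically x_2/x_1 = 1.565085, so x_1* = 58/(12 + 2·1.565085) = 3.8334 and x_2* = 1.565085·3.8334 = 5.9996.

x_1* = 3.8334, x_2* = 5.9996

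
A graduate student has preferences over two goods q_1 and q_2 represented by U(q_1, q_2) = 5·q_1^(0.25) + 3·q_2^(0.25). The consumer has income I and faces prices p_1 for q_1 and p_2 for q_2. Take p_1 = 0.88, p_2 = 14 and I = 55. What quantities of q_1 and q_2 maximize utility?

q_1* = 52.0308, q_2* = 0.6581

MRS = MU_q_1/MU_q_2 = (5/3)·(q_2/q_1)^(0.75). Set equal to p_1/p_2.
Solve for the ratio: q_2/q_1 = [(3/5)·p_1/p_2]^(4/3).
With the ratio pinned down, the budget gives q_1* = I/(p_1 + p_2·(q_2/q_1)) and q_2* = (q_2/q_1)·q_1*.
Numerically q_2/q_1 = 0.012648, so q_1* = 55/(0.88 + 14·0.012648) = 52.0308 and q_2* = 0.012648·52.0308 = 0.6581.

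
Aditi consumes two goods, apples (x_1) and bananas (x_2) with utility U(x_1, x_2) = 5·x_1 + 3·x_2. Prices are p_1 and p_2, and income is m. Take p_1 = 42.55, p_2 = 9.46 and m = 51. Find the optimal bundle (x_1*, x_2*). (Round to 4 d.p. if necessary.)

x_1* = 0, x_2* = 5.3911

Perfect substitutes: compare marginal utility per dollar. 5/p_1 vs 3/p_2 → 0.1175 vs 0.3171.
x_2 gives more utility per dollar, so spend all income on x_2: x_2* = m/p_2, x_1* = 0.
Numerically: x_1* = 0, x_2* = 5.3911.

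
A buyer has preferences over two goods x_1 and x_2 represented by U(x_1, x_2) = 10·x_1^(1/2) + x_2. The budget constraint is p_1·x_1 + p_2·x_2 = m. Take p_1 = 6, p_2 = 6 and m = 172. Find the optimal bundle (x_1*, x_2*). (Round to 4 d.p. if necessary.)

Thus x_1* = (5·p_2/p_1)² — independent of m — with the rest of income spent on x_2.
Plugging in: x_1* = (5·6/6)² = 25, x_2* = 3.6667.

x_1* = 25, x_2* = 3.6667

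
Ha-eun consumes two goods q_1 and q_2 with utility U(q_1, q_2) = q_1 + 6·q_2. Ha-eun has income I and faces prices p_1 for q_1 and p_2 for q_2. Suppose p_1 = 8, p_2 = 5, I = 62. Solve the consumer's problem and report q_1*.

q_1* = 0

q_2 gives more utility per dollar, so spend all income on q_2: q_2* = I/p_2, q_1* = 0.
Numerically: q_1* = 0, q_2* = 12.4.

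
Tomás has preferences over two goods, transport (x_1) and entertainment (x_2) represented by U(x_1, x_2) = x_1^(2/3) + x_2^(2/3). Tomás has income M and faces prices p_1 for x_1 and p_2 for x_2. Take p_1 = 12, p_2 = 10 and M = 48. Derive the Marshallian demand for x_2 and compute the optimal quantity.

x_2* = 2.8328

MRS = MU_x_1/MU_x_2 = (x_2/x_1)^(1/3). Set equal to p_1/p_2.
Hence x_2/x_1 = (p_1/p_2)^(1/(1/3)), i.e. raised to the 3 power.
Substitute x_2 = (x_2/x_1)·x_1 into the budget: x_1* = M/(p_1 + p_2·(x_2/x_1)).
Numerically x_2/x_1 = 1.728, so x_1* = 48/(12 + 10·1.728) = 1.6393 and x_2* = 1.728·1.6393 = 2.8328.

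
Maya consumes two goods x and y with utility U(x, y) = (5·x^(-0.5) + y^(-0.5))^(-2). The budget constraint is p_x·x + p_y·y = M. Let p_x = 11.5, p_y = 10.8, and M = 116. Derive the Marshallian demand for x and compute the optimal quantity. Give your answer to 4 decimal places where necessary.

MU_x ∝ 5·x^(-1.5), MU_y ∝ y^(-1.5), so MRS = 5·(y/x)^(1.5) = p_x/p_y.
Solve for the ratio: y/x = [(1/5)·p_x/p_y]^(2/3).
With the ratio pinned down, the budget gives x* = M/(p_x + p_y·(y/x)) and y* = (y/x)·x*.
Numerically y/x = 0.356618, so x* = 116/(11.5 + 10.8·0.356618) = 7.5563.

x* = 7.5563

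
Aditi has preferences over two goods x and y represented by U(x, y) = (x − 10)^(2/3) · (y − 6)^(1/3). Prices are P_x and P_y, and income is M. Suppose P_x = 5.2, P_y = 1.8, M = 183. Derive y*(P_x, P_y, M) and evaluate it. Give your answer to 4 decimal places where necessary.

This is Cobb-Douglas in (x−10, y−6): tangency gives 2/3·P_y·(y−6) = 1/3·P_x·(x−10).
Substituting into the budget: x* = 10 + 2/3·(M − 10·P_x − 6·P_y)/P_x, and y* = 6 + 1/3·(…)/P_y.
Discretionary income = 183 − 10·5.2 − 6·1.8 = 120.2; y* = 6 + 1/3·120.2/1.8 = 28.2593.

y* = 28.2593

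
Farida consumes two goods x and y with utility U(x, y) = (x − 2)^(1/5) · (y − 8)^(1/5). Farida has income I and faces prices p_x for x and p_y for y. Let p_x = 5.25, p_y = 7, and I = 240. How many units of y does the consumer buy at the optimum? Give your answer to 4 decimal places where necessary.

y* = 20.3929

Let x' = x−2, y' = y−8. MRS = y'/x' = p_x/p_y.
Substituting into the budget: x* = 2 + 0.5·(I − 2·p_x − 8·p_y)/p_x, and y* = 8 + 0.5·(…)/p_y.
Discretionary income = 240 − 2·5.25 − 8·7 = 173.5; y* = 8 + 0.5·173.5/7 = 20.3929.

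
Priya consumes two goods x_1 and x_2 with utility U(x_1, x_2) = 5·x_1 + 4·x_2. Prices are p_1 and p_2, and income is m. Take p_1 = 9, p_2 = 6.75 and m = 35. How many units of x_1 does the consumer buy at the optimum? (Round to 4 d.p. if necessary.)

x_1* = 0

Numerically: x_1* = 0, x_2* = 5.1852.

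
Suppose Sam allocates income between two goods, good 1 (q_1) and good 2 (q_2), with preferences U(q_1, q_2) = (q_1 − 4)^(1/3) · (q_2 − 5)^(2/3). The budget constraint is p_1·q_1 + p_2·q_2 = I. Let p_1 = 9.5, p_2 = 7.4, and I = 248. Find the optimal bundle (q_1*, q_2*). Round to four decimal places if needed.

This is Cobb-Douglas in (q_1−4, q_2−5): tangency gives 1/3·p_2·(q_2−5) = 2/3·p_1·(q_1−4).
After buying the subsistence bundle (4, 5), a share 1/3 of the remaining income goes to q_1: q_1* = 4 + 1/3·(I − 4p_1 − 5p_2)/p_1.
Discretionary income = 248 − 4·9.5 − 5·7.4 = 173; q_1* = 4 + 1/3·173/9.5 = 10.0702; q_2* = 5 + 2/3·173/7.4 = 20.5856.

q_1* = 10.0702, q_2* = 20.5856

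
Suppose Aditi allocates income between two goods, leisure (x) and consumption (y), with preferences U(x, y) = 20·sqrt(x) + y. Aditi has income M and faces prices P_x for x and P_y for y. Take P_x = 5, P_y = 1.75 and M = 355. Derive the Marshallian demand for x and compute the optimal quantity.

Utility is quasi-linear in y; the FOC for x is 10/√x = P_x/P_y.
Thus x* = (10·P_y/P_x)² — independent of M — with the rest of income spent on y.
Plugging in: x* = (10·1.75/5)² = 12.25.

x* = 12.25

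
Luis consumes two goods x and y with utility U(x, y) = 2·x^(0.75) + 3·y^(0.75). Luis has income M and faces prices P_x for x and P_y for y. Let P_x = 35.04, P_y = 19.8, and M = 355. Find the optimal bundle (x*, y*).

MU_x ∝ 2·x^(-0.25), MU_y ∝ 3·y^(-0.25), so MRS = (2/3)·(y/x)^(0.25) = P_x/P_y.
Hence y/x = ((3/2)·P_x/P_y)^(1/(0.25)), i.e. raised to the 4 power.
Substitute y = (y/x)·x into the budget: x* = M/(P_x + P_y·(y/x)).
Numerically y/x = 49.654735, so x* = 355/(35.04 + 19.8·49.654735) = 0.3487 and y* = 49.654735·0.3487 = 17.3123.

x* = 0.3487, y* = 17.3123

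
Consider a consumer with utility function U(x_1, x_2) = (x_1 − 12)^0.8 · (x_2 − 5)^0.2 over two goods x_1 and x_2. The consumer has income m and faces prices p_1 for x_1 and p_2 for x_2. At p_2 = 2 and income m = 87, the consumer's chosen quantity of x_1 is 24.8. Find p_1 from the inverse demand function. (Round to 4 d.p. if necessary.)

p_1 = 2.75

Let x_1' = x_1−12, x_2' = x_2−5. MRS = 4·x_2'/x_1' = p_1/p_2.
After buying the subsistence bundle (12, 5), a share 0.8 of the remaining income goes to x_1: x_1* = 12 + 0.8·(m − 12p_1 − 5p_2)/p_1.
Set x_1* = 24.8 in the demand function and solve for p_1: p_1 = 2.75.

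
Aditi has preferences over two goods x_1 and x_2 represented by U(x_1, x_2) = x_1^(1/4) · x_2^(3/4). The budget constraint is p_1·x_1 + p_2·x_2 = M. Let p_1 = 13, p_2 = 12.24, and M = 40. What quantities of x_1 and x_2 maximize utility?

x_1* = 0.7692, x_2* = 2.451

The MRS is (1/3)·x_2/x_1. Set MRS = p_1/p_2.
Rearranging, p_2·x_2 = 3·p_1·x_1. Substituting into the budget gives p_1·x_1·(1 + 3) = M.
Demand: x_1*(p_1,p_2,M) = 0.25·M/p_1 and x_2* = 0.75·M/p_2.
At p_1=13, p_2=12.24, M=40: x_1* = 0.25·40/13 = 0.7692, x_2* = 2.451.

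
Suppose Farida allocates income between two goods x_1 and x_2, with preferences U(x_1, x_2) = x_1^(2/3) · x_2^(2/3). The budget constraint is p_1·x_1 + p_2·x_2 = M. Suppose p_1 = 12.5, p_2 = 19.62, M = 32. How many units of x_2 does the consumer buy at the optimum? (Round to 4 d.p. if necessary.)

The MRS is x_2/x_1. Set MRS = p_1/p_2.
So 2/3·p_2·x_2 = 2/3·p_1·x_1; combined with the budget, a share 0.5 of income goes to x_1.
Demand: x_1*(p_1,p_2,M) = 0.5·M/p_1 and x_2* = 0.5·M/p_2.
At p_1=12.5, p_2=19.62, M=32: x_2* = 0.5·32/19.62 = 0.8155.

x_2* = 0.8155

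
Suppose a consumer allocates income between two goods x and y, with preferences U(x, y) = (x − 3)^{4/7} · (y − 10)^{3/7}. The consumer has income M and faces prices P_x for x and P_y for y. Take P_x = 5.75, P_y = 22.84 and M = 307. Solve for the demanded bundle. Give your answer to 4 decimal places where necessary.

Let x' = x−3, y' = y−10. MRS = (4/3)·y'/x' = P_x/P_y.
Substituting into the budget: x* = 3 + 4/7·(M − 3·P_x − 10·P_y)/P_x, and y* = 10 + 3/7·(…)/P_y.
Discretionary income = 307 − 3·5.75 − 10·22.84 = 61.35; x* = 3 + 4/7·61.35/5.75 = 9.0969; y* = 10 + 3/7·61.35/22.84 = 11.1512.

x* = 9.0969, y* = 11.1512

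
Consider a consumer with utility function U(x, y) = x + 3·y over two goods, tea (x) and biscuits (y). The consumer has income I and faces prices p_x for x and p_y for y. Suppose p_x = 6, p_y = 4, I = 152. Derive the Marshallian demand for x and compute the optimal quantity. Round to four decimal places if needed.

x* = 0

Linear utility — the consumer picks whichever good has higher MU/price: 1/6 = 0.1667 vs 3/4 = 0.75.
y gives more utility per dollar, so spend all income on y: y* = I/p_y, x* = 0.
Numerically: x* = 0, y* = 38.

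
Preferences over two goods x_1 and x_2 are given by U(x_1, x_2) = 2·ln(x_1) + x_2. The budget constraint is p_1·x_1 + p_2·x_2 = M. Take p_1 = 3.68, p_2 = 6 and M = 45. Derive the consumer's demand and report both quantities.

x_1* = 3.2609, x_2* = 5.5

Set MRS = p_1/p_2: (2/x_1)/1 = p_1/p_2.
So x_1*(p_1,p_2) = 2·p_2/p_1, independent of income; and x_2* = (M − 2·p_2)/p_2.
At the given prices: x_1* = 2·6/3.68 = 3.2609, and x_2* = 5.5.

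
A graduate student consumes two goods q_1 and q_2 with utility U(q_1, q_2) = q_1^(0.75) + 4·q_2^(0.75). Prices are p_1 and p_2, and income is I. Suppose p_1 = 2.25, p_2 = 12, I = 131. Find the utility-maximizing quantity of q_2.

q_2* = 6.8547

From the CES first-order condition, (1/4)·(q_2/q_1)^(0.25) = p_1/p_2.
Solve for the ratio: q_2/q_1 = [4·p_1/p_2]^(4).
Substitute q_2 = (q_2/q_1)·q_1 into the budget: q_1* = I/(p_1 + p_2·(q_2/q_1)).
Numerically q_2/q_1 = 0.316406, so q_1* = 131/(2.25 + 12·0.316406) = 21.6641 and q_2* = 0.316406·21.6641 = 6.8547.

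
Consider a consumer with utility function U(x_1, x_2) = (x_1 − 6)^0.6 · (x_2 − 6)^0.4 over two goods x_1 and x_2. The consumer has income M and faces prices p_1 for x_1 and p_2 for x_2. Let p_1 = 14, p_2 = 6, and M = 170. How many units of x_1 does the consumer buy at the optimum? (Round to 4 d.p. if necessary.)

x_1* = 8.1429

Let x_1' = x_1−6, x_2' = x_2−6. MRS = (3/2)·x_2'/x_1' = p_1/p_2.
After buying the subsistence bundle (6, 6), a share 0.6 of the remaining income goes to x_1: x_1* = 6 + 0.6·(M − 6p_1 − 6p_2)/p_1.
Discretionary income = 170 − 6·14 − 6·6 = 50; x_1* = 6 + 0.6·50/14 = 8.1429.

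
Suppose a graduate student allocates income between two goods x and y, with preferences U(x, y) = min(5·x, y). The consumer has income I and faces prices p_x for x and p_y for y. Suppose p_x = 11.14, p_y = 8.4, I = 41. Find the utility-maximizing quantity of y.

With perfect complements, no substitution: consume in ratio x:y = 1:5.
Budget: p_x·x + p_y·5·x = I, so (p_x + 5·p_y)·x = I.
Demand: x*(p_x,p_y,I) = I/(p_x + 5·p_y), y* = 5·I/(p_x + 5·p_y).
Here 11.14 + 5·8.4 = 53.14, giving y* = 3.8577.

y* = 3.8577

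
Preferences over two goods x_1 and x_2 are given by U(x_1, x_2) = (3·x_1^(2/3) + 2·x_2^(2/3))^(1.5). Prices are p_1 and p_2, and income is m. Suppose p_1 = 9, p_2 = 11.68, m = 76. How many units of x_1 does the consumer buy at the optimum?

MU_x_1 ∝ 3·x_1^(-1/3), MU_x_2 ∝ 2·x_2^(-1/3), so MRS = (3/2)·(x_2/x_1)^(1/3) = p_1/p_2.
Hence x_2/x_1 = ((2/3)·p_1/p_2)^(1/(1/3)), i.e. raised to the 3 power.
With the ratio pinned down, the budget gives x_1* = m/(p_1 + p_2·(x_2/x_1)) and x_2* = (x_2/x_1)·x_1*.
Numerically x_2/x_1 = 0.135558, so x_1* = 76/(9 + 11.68·0.135558) = 7.1811.

x_1* = 7.1811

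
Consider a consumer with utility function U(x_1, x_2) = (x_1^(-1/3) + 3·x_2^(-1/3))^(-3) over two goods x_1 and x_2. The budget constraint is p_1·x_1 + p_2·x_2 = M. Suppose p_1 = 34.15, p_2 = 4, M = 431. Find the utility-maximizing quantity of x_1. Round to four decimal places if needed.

x_1* = 5.4084

MRS = MU_x_1/MU_x_2 = (1/3)·(x_2/x_1)^(4/3). Set equal to p_1/p_2.
Solve for the ratio: x_2/x_1 = [3·p_1/p_2]^(0.75).
With the ratio pinned down, the budget gives x_1* = M/(p_1 + p_2·(x_2/x_1)) and x_2* = (x_2/x_1)·x_1*.
Numerically x_2/x_1 = 11.385156, so x_1* = 431/(34.15 + 4·11.385156) = 5.4084.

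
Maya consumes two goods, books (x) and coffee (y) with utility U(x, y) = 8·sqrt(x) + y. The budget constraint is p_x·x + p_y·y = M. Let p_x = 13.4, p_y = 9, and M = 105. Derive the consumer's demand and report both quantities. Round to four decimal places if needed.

x* = 7.2176, y* = 0.9204

Utility is quasi-linear in y; the FOC for x is 4/√x = p_x/p_y.
Thus x* = (4·p_y/p_x)² — independent of M — with the rest of income spent on y.
Plugging in: x* = (4·9/13.4)² = 7.2176, y* = 0.9204.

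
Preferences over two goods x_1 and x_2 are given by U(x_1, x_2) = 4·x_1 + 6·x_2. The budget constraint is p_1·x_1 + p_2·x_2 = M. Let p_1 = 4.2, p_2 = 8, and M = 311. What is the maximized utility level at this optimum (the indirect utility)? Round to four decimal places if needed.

V = 296.1905

Perfect substitutes: compare marginal utility per dollar. 4/p_1 vs 6/p_2 → 0.9524 vs 0.75.
x_1 gives more utility per dollar, so spend all income on x_1: x_1* = M/p_1, x_2* = 0.
Numerically: x_1* = 74.0476, x_2* = 0.
Utility at the optimum: U(74.0476, 0) = 296.1905.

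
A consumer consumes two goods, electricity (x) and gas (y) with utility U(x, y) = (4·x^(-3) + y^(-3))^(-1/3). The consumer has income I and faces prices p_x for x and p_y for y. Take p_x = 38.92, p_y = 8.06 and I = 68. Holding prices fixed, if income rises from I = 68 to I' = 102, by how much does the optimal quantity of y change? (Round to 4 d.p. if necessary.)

Δy* = 0.7524

MRS = MU_x/MU_y = 4·(y/x)^(4). Set equal to p_x/p_y.
Solve for the ratio: y/x = [(1/4)·p_x/p_y]^(0.25).
With the ratio pinned down, the budget gives x* = I/(p_x + p_y·(y/x)) and y* = (y/x)·x*.
Numerically y/x = 1.048201, so x* = 68/(38.92 + 8.06·1.048201) = 1.4356 and y* = 1.048201·1.4356 = 1.5047.
At I' = 102: y* = 2.2571. Change: 2.2571 − 1.5047 = 0.7524.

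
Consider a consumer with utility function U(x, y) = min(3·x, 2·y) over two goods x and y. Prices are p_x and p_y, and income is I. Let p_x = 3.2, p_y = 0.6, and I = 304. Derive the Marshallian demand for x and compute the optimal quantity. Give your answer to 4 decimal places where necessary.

With perfect complements, no substitution: consume in ratio x:y = 2:3.
Budget: p_x·x + p_y·(3/2)·x = I, so (2·p_x + 3·p_y)·x = 2·I.
Demand: x*(p_x,p_y,I) = 2·I/(2·p_x + 3·p_y), y* = 3·I/(2·p_x + 3·p_y).
Here 2·3.2 + 3·0.6 = 8.2, giving x* = 74.1463.

x* = 74.1463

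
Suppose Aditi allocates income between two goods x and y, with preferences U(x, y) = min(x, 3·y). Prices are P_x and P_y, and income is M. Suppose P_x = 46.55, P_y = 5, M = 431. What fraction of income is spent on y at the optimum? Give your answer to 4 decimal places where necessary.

share on y = 0.0346

Leontief preferences: the optimum is at the kink where x/3 = y/1, i.e. y = (1/3)·x.
Budget: P_x·x + P_y·(1/3)·x = M, so (3·P_x + P_y)·x = 3·M.
Demand: x*(P_x,P_y,M) = 3·M/(3·P_x + P_y), y* = M/(3·P_x + P_y).
Here 3·46.55 + 5 = 144.65, giving x* = 8.9388 and y* = 2.9796.
Expenditure on y: 5·2.9796 = 14.898; share = 0.0346.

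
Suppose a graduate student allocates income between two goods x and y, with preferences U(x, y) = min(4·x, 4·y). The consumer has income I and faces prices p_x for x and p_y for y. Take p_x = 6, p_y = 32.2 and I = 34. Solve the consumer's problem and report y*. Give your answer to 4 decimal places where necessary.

Leontief preferences: the optimum is at the kink where x/4 = y/4, i.e. y = x.
Budget: p_x·x + p_y·x = I, so (4·p_x + 4·p_y)·x = 4·I.
Demand: x*(p_x,p_y,I) = 4·I/(4·p_x + 4·p_y), y* = 4·I/(4·p_x + 4·p_y).
Here 4·6 + 4·32.2 = 152.8, giving y* = 0.8901.

y* = 0.8901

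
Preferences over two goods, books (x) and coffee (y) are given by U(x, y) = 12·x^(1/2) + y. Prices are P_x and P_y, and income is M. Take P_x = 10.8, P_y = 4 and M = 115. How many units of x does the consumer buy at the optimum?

Set MRS = P_x/P_y: 6·x^(−1/2) = P_x/P_y.
Thus x* = (6·P_y/P_x)² — independent of M — with the rest of income spent on y.
Plugging in: x* = (6·4/10.8)² = 4.9383.

x* = 4.9383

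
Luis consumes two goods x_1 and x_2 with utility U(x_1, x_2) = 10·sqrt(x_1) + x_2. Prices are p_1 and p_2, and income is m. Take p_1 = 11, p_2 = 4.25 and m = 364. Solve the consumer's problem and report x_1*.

x_1* = 3.7319

Set MRS = p_1/p_2: 5·x_1^(−1/2) = p_1/p_2.
Thus x_1* = (5·p_2/p_1)² — independent of m — with the rest of income spent on x_2.
Plugging in: x_1* = (5·4.25/11)² = 3.7319.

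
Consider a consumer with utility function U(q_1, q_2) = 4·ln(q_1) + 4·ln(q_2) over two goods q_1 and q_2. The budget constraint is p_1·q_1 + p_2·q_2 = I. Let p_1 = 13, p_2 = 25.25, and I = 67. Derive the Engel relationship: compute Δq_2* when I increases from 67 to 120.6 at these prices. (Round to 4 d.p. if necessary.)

Δq_2* = 1.0614

MU_q_1/MU_q_2 = (4·q_2)/(4·q_1); tangency sets this equal to p_1/p_2.
So 4·p_2·q_2 = 4·p_1·q_1; combined with the budget, a share 0.5 of income goes to q_1.
Demand: q_1*(p_1,p_2,I) = 0.5·I/p_1 and q_2* = 0.5·I/p_2.
At p_1=13, p_2=25.25, I=67: q_2* = 0.5·67/25.25 = 1.3267.
At I' = 120.6: q_2* = 2.3881. Change: 2.3881 − 1.3267 = 1.0614.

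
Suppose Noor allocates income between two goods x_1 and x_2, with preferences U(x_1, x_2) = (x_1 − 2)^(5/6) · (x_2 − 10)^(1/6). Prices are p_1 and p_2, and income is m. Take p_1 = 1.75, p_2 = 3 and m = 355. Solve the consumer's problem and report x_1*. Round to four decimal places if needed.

x_1* = 155.0952

Let x_1' = x_1−2, x_2' = x_2−10. MRS = 5·x_2'/x_1' = p_1/p_2.
Substituting into the budget: x_1* = 2 + 5/6·(m − 2·p_1 − 10·p_2)/p_1, and x_2* = 10 + 1/6·(…)/p_2.
Discretionary income = 355 − 2·1.75 − 10·3 = 321.5; x_1* = 2 + 5/6·321.5/1.75 = 155.0952.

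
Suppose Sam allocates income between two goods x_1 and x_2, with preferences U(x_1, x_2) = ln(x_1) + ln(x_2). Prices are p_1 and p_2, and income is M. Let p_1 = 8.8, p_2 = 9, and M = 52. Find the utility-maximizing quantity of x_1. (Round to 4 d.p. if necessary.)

The MRS is x_2/x_1. Set MRS = p_1/p_2.
So p_2·x_2 = p_1·x_1; combined with the budget, a share 0.5 of income goes to x_1.
Demand: x_1*(p_1,p_2,M) = 0.5·M/p_1 and x_2* = 0.5·M/p_2.
At p_1=8.8, p_2=9, M=52: x_1* = 0.5·52/8.8 = 2.9545.

x_1* = 2.9545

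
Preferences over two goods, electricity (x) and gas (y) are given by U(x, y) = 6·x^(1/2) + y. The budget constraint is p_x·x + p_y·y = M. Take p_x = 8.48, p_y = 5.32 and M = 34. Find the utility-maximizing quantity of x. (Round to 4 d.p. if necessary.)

x* = 3.5422

Utility is quasi-linear in y; the FOC for x is 3/√x = p_x/p_y.
Thus x* = (3·p_y/p_x)² — independent of M — with the rest of income spent on y.
Plugging in: x* = (3·5.32/8.48)² = 3.5422.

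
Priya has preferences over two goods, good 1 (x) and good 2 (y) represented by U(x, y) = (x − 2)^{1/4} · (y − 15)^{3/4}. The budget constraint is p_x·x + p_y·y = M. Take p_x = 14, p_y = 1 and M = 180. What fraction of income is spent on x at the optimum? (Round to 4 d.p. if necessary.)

Let x' = x−2, y' = y−15. MRS = (1/3)·y'/x' = p_x/p_y.
After buying the subsistence bundle (2, 15), a share 0.25 of the remaining income goes to x: x* = 2 + 0.25·(M − 2p_x − 15p_y)/p_x.
Discretionary income = 180 − 2·14 − 15·1 = 137; x* = 2 + 0.25·137/14 = 4.4464; y* = 15 + 0.75·137/1 = 117.75.
Expenditure on x: 14·4.4464 = 62.25; share = 0.3458.

share on x = 0.3458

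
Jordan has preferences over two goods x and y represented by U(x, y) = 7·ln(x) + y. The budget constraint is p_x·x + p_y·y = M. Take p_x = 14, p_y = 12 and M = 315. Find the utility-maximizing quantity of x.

MU_x = 7/x, MU_y = 1. Tangency: 7/x = p_x/p_y.
So x*(p_x,p_y) = 7·p_y/p_x, independent of income; and y* = (M − 7·p_y)/p_y.
At the given prices: x* = 7·12/14 = 6.

x* = 6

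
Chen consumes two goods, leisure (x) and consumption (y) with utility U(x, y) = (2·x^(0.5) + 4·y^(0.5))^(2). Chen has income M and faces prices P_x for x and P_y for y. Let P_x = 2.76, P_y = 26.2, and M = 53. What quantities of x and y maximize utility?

Substitute y = (y/x)·x into the budget: x* = M/(P_x + P_y·(y/x)).
Numerically y/x = 0.044389, so x* = 53/(2.76 + 26.2·0.044389) = 13.5101 and y* = 0.044389·13.5101 = 0.5997.

x* = 13.5101, y* = 0.5997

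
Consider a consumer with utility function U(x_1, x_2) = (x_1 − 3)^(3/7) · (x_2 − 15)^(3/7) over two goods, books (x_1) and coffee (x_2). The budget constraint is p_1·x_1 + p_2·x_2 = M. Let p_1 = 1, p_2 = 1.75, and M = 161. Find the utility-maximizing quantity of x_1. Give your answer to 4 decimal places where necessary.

This is Cobb-Douglas in (x_1−3, x_2−15): tangency gives 3/7·p_2·(x_2−15) = 3/7·p_1·(x_1−3).
Substituting into the budget: x_1* = 3 + 0.5·(M − 3·p_1 − 15·p_2)/p_1, and x_2* = 15 + 0.5·(…)/p_2.
Discretionary income = 161 − 3·1 − 15·1.75 = 131.75; x_1* = 3 + 0.5·131.75/1 = 68.875.

x_1* = 68.875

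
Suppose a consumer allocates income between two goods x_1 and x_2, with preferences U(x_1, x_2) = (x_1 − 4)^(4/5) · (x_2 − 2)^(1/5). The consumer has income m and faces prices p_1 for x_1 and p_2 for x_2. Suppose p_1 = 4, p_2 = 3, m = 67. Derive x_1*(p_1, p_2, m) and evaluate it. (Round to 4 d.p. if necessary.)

x_1* = 13

Substituting into the budget: x_1* = 4 + 0.8·(m − 4·p_1 − 2·p_2)/p_1, and x_2* = 2 + 0.2·(…)/p_2.
Discretionary income = 67 − 4·4 − 2·3 = 45; x_1* = 4 + 0.8·45/4 = 13.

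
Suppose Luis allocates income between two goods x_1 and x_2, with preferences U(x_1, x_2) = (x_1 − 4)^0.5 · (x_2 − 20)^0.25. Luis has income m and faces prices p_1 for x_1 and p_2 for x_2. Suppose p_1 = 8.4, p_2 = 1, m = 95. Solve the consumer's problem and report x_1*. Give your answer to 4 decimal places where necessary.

x_1* = 7.2857

Let x_1' = x_1−4, x_2' = x_2−20. MRS = 2·x_2'/x_1' = p_1/p_2.
Substituting into the budget: x_1* = 4 + 2/3·(m − 4·p_1 − 20·p_2)/p_1, and x_2* = 20 + 1/3·(…)/p_2.
Discretionary income = 95 − 4·8.4 − 20·1 = 41.4; x_1* = 4 + 2/3·41.4/8.4 = 7.2857.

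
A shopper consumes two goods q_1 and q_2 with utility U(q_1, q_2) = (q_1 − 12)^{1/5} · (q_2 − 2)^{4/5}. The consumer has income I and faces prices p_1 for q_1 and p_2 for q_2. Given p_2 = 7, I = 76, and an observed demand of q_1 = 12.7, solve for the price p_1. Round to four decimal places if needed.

MRS = (1/4)·(q_2−2)/(q_1−12). Tangency with p_1/p_2 gives q_2−2 = 4·(p_1/p_2)·(q_1−12).
After buying the subsistence bundle (12, 2), a share 0.2 of the remaining income goes to q_1: q_1* = 12 + 0.2·(I − 12p_1 − 2p_2)/p_1.
Set q_1* = 12.7 in the demand function and solve for p_1: p_1 = 4.

p_1 = 4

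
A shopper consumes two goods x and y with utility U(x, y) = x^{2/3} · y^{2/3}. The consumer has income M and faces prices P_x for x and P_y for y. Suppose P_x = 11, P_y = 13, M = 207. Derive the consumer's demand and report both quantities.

x* = 9.4091, y* = 7.9615

Tangency: MRS = y/x = P_x/P_y.
Rearranging, P_y·y = P_x·x. Substituting into the budget gives P_x·x·(1 + 1) = M.
Demand: x*(P_x,P_y,M) = 0.5·M/P_x and y* = 0.5·M/P_y.
At P_x=11, P_y=13, M=207: x* = 0.5·207/11 = 9.4091, y* = 7.9615.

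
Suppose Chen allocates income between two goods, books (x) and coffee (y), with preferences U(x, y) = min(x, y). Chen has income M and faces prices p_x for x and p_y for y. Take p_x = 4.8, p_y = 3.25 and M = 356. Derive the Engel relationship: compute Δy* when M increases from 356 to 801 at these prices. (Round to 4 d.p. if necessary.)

Δy* = 55.2795

Here 4.8 + 3.25 = 8.05, giving y* = 44.2236.
At M' = 801: y* = 99.5031. Change: 99.5031 − 44.2236 = 55.2795.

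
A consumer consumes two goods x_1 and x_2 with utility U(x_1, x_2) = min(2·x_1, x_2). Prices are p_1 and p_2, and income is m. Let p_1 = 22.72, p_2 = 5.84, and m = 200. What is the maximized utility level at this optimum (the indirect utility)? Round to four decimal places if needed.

V = 11.6279

With perfect complements, no substitution: consume in ratio x_1:x_2 = 1:2.
Budget: p_1·x_1 + p_2·2·x_1 = m, so (p_1 + 2·p_2)·x_1 = m.
Demand: x_1*(p_1,p_2,m) = m/(p_1 + 2·p_2), x_2* = 2·m/(p_1 + 2·p_2).
Here 22.72 + 2·5.84 = 34.4, giving x_1* = 5.814 and x_2* = 11.6279.
Utility at the optimum: U(5.814, 11.6279) = 11.6279.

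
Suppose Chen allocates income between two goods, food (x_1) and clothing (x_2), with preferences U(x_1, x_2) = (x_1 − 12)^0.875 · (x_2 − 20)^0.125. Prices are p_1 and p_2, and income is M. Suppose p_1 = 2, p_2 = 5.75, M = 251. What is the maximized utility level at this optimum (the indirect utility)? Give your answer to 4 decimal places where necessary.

MRS = 7·(x_2−20)/(x_1−12). Tangency with p_1/p_2 gives x_2−20 = (1/7)·(p_1/p_2)·(x_1−12).
After buying the subsistence bundle (12, 20), a share 0.875 of the remaining income goes to x_1: x_1* = 12 + 0.875·(M − 12p_1 − 20p_2)/p_1.
Discretionary income = 251 − 12·2 − 20·5.75 = 112; x_1* = 12 + 0.875·112/2 = 61; x_2* = 20 + 0.125·112/5.75 = 22.4348.
Utility at the optimum: U(61, 22.4348) = 33.6689.

V = 33.6689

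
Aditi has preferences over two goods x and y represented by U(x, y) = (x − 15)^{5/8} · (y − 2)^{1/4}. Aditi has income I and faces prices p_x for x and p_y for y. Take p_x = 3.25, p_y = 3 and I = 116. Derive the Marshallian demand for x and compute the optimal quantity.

x* = 28.4615

MRS = (5/2)·(y−2)/(x−15). Tangency with p_x/p_y gives y−2 = (2/5)·(p_x/p_y)·(x−15).
Substituting into the budget: x* = 15 + 5/7·(I − 15·p_x − 2·p_y)/p_x, and y* = 2 + 2/7·(…)/p_y.
Discretionary income = 116 − 15·3.25 − 2·3 = 61.25; x* = 15 + 5/7·61.25/3.25 = 28.4615.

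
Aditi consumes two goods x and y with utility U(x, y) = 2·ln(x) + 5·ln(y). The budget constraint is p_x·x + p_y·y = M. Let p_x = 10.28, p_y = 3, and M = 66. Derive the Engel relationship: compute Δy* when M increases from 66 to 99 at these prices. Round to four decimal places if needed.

Δy* = 7.8571

The MRS is (2/5)·y/x. Set MRS = p_x/p_y.
Rearranging, p_y·y = (5/2)·p_x·x. Substituting into the budget gives p_x·x·(1 + (5/2)) = M.
Demand: x*(p_x,p_y,M) = 2/7·M/p_x and y* = 5/7·M/p_y.
At p_x=10.28, p_y=3, M=66: y* = 5/7·66/3 = 15.7143.
At M' = 99: y* = 23.5714. Change: 23.5714 − 15.7143 = 7.8571.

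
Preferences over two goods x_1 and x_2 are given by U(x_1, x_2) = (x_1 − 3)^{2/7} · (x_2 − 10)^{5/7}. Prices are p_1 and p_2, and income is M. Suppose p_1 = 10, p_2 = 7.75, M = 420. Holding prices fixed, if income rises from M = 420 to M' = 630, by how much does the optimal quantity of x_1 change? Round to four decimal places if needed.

Δx_1* = 6

This is Cobb-Douglas in (x_1−3, x_2−10): tangency gives 2/7·p_2·(x_2−10) = 5/7·p_1·(x_1−3).
Substituting into the budget: x_1* = 3 + 2/7·(M − 3·p_1 − 10·p_2)/p_1, and x_2* = 10 + 5/7·(…)/p_2.
Discretionary income = 420 − 3·10 − 10·7.75 = 312.5; x_1* = 3 + 2/7·312.5/10 = 11.9286.
At M' = 630: x_1* = 17.9286. Change: 17.9286 − 11.9286 = 6.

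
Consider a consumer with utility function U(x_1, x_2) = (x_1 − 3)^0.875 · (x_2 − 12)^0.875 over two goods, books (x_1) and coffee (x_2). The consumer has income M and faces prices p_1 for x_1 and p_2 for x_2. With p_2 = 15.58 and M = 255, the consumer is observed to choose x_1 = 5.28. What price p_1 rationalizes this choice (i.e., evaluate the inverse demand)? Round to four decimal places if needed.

p_1 = 9

Let x_1' = x_1−3, x_2' = x_2−12. MRS = x_2'/x_1' = p_1/p_2.
Substituting into the budget: x_1* = 3 + 0.5·(M − 3·p_1 − 12·p_2)/p_1, and x_2* = 12 + 0.5·(…)/p_2.
Set x_1* = 5.28 in the demand function and solve for p_1: p_1 = 9.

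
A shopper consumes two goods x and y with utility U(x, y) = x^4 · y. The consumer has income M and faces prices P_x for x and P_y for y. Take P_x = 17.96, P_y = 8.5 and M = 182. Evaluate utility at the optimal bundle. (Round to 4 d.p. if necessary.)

V = 18497.0567

Tangency: MRS = 4·y/x = P_x/P_y.
Rearranging, P_y·y = (1/4)·P_x·x. Substituting into the budget gives P_x·x·(1 + (1/4)) = M.
Demand: x*(P_x,P_y,M) = 0.8·M/P_x and y* = 0.2·M/P_y.
At P_x=17.96, P_y=8.5, M=182: x* = 0.8·182/17.96 = 8.1069, y* = 4.2824.
Utility at the optimum: U(8.1069, 4.2824) = 18497.0567.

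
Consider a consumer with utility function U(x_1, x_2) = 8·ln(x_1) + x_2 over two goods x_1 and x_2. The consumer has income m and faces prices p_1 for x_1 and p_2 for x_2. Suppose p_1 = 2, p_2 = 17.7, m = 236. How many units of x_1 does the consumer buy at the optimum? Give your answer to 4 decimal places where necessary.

MU_x_1 = 8/x_1, MU_x_2 = 1. Tangency: 8/x_1 = p_1/p_2.
So x_1*(p_1,p_2) = 8·p_2/p_1, independent of income; and x_2* = (m − 8·p_2)/p_2.
At the given prices: x_1* = 8·17.7/2 = 70.8.

x_1* = 70.8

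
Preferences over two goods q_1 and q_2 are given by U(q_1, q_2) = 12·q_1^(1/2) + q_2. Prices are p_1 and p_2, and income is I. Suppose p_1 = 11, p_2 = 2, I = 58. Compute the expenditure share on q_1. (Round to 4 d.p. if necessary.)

share on q_1 = 0.2257

Set MRS = p_1/p_2: 6·q_1^(−1/2) = p_1/p_2.
Thus q_1* = (6·p_2/p_1)² — independent of I — with the rest of income spent on q_2.
Plugging in: q_1* = (6·2/11)² = 1.1901, q_2* = 22.4545.
Expenditure on q_1: 11·1.1901 = 13.0909; share = 0.2257.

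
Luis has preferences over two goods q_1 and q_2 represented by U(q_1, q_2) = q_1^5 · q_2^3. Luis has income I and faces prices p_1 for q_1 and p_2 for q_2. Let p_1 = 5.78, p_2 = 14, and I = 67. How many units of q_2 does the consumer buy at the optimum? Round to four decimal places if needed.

Demand: q_1*(p_1,p_2,I) = 0.625·I/p_1 and q_2* = 0.375·I/p_2.
At p_1=5.78, p_2=14, I=67: q_2* = 0.375·67/14 = 1.7946.

q_2* = 1.7946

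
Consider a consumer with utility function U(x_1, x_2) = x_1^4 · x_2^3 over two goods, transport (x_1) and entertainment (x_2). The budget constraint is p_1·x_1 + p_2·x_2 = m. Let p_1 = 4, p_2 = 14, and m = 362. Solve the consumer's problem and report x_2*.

x_2* = 11.0816

Tangency: MRS = (4/3)·x_2/x_1 = p_1/p_2.
Rearranging, p_2·x_2 = (3/4)·p_1·x_1. Substituting into the budget gives p_1·x_1·(1 + (3/4)) = m.
Demand: x_1*(p_1,p_2,m) = 4/7·m/p_1 and x_2* = 3/7·m/p_2.
At p_1=4, p_2=14, m=362: x_2* = 3/7·362/14 = 11.0816.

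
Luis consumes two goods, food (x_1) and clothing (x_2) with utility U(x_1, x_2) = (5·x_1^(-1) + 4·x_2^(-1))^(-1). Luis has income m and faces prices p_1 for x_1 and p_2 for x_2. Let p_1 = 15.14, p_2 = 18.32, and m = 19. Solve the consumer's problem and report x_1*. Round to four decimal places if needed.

x_1* = 0.6326

From the CES first-order condition, (5/4)·(x_2/x_1)^(2) = p_1/p_2.
Solve for the ratio: x_2/x_1 = [(4/5)·p_1/p_2]^(0.5).
Substitute x_2 = (x_2/x_1)·x_1 into the budget: x_1* = m/(p_1 + p_2·(x_2/x_1)).
Numerically x_2/x_1 = 0.813102, so x_1* = 19/(15.14 + 18.32·0.813102) = 0.6326.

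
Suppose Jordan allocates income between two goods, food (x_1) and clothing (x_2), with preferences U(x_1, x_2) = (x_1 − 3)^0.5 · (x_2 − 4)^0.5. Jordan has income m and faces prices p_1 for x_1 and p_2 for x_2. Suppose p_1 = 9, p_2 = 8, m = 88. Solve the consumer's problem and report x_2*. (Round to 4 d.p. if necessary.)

Let x_1' = x_1−3, x_2' = x_2−4. MRS = x_2'/x_1' = p_1/p_2.
After buying the subsistence bundle (3, 4), a share 0.5 of the remaining income goes to x_1: x_1* = 3 + 0.5·(m − 3p_1 − 4p_2)/p_1.
Discretionary income = 88 − 3·9 − 4·8 = 29; x_2* = 4 + 0.5·29/8 = 5.8125.

x_2* = 5.8125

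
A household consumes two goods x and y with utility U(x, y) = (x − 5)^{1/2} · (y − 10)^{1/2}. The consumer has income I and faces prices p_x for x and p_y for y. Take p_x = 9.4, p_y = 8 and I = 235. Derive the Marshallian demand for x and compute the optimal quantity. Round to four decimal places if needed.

MRS = (y−10)/(x−5). Tangency with p_x/p_y gives y−10 = (p_x/p_y)·(x−5).
After buying the subsistence bundle (5, 10), a share 0.5 of the remaining income goes to x: x* = 5 + 0.5·(I − 5p_x − 10p_y)/p_x.
Discretionary income = 235 − 5·9.4 − 10·8 = 108; x* = 5 + 0.5·108/9.4 = 10.7447.

x* = 10.7447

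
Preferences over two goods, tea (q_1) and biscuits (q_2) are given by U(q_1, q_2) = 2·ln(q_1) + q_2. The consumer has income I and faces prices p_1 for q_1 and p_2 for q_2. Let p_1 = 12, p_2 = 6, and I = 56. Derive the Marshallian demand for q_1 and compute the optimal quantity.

So q_1*(p_1,p_2) = 2·p_2/p_1, independent of income; and q_2* = (I − 2·p_2)/p_2.
At the given prices: q_1* = 2·6/12 = 1.

q_1* = 1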